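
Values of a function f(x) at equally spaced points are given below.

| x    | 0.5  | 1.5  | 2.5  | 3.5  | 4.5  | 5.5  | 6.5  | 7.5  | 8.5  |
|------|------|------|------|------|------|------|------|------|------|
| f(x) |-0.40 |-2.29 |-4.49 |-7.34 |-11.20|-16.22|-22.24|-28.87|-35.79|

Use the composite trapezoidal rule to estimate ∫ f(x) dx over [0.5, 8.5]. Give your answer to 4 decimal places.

h = 1, n = 8.
(h/2)·[y₀ + 2y₁ + 2y₂ + 2y₃ + 2y₄ + 2y₅ + 2y₆ + 2y₇ + y₈] = 0.5·(-221.49) = -110.7450.

-110.7450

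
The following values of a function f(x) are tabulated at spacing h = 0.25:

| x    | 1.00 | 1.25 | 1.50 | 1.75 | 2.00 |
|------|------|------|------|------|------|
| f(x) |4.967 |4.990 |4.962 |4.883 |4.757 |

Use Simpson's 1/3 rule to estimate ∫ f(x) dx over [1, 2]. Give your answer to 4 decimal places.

h = 0.25, n = 4.
(h/3)·[y₀ + 4y₁ + 2y₂ + 4y₃ + y₄] = 0.083333·(59.140) = 4.9283.

4.9283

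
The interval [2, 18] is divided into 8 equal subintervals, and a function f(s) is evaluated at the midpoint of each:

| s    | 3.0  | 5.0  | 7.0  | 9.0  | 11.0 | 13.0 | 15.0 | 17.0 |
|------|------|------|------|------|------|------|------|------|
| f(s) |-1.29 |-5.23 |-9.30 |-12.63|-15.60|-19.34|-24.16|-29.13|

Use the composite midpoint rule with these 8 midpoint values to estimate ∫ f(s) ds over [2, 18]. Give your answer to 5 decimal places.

h = 2, n = 8.
h·[y(m₁) + y(m₂) + y(m₃) + y(m₄) + y(m₅) + y(m₆) + y(m₇) + y(m₈)] = 2·(-116.68) = -233.36000.

-233.36000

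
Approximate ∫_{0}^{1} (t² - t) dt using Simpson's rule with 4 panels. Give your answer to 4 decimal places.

h = (1 − 0)/4 = 0.25.
Nodes t₀,…,t₄ = 0, 0.25, 0.5, 0.75, 1.
f(t) = t² - t: f₀=0, f₁=-0.1875, f₂=-0.25, f₃=-0.1875, f₄=0.
(h/3)·[f₀ + 4f₁ + 2f₂ + 4f₃ + f₄] = 0.083333·(-2) = -0.1667.

-0.1667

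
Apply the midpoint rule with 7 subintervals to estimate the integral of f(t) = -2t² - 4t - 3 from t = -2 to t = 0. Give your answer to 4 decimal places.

-3.3061

h = (0 − (-2))/7 = 0.285714.
Midpoints m₁,…,m₇ = -1.857143, -1.571429, -1.285714, -1, -0.714286, -0.428571, -0.142857.
f(m₁)=-2.469388, f(m₂)=-1.653061, f(m₃)=-1.163265, f(m₄)=-1, f(m₅)=-1.163265, f(m₆)=-1.653061, f(m₇)=-2.469388.
h·[f(m₁) + f(m₂) + f(m₃) + f(m₄) + f(m₅) + f(m₆) + f(m₇)] = 0.285714·(-11.571429) = -3.3061.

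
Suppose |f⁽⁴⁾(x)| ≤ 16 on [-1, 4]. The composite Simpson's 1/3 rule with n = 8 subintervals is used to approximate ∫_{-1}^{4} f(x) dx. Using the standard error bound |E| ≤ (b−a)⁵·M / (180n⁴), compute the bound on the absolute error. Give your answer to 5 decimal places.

0.06782

|E| ≤ (5)⁵·16 / (180·8⁴) = 50000/737280 = 0.06782.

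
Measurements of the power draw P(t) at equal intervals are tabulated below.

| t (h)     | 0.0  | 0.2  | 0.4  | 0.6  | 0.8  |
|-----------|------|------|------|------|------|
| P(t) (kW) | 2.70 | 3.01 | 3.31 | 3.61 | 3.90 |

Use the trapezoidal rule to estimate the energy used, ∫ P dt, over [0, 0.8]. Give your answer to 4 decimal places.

2.6460

h = 0.2, n = 4.
(h/2)·[y₀ + 2y₁ + 2y₂ + 2y₃ + y₄] = 0.1·(26.46) = 2.6460.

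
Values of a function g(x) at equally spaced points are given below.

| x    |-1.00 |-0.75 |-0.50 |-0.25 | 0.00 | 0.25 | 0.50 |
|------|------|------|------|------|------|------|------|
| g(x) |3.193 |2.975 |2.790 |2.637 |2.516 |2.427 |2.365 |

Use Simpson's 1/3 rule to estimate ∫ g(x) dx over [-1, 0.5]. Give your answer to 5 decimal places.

h = 0.25, n = 6.
(h/3)·[y₀ + 4y₁ + 2y₂ + 4y₃ + 2y₄ + 4y₅ + y₆] = 0.083333·(48.326) = 4.02717.

4.02717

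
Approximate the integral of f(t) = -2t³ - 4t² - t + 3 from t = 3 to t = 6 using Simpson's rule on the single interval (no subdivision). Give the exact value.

S = (b−a)/6 · [f(3) + 4f(4.5) + f(6)] = 0.5·[(-90) + 4·(-264.75) + (-579)] = -864.

-864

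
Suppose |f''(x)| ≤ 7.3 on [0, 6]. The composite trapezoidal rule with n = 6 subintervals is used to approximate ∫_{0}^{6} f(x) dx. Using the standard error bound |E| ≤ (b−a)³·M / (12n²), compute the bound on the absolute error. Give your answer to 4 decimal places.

3.6500

|E| ≤ (6)³·7.3 / (12·6²) = 1576.8/432 = 3.6500.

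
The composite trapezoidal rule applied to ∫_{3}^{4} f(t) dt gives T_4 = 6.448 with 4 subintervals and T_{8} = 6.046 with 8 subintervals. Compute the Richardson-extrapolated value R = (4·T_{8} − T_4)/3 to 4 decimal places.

5.9120

R = (4·T_{8} − T_4) / 3 = (4·6.046 − 6.448)/3 = (17.736)/3 = 5.9120.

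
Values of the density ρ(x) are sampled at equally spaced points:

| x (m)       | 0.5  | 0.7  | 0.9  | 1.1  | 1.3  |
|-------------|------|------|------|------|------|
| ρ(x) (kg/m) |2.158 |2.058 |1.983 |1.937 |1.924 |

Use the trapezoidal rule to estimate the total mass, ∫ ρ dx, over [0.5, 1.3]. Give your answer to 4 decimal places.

h = 0.2, n = 4.
(h/2)·[y₀ + 2y₁ + 2y₂ + 2y₃ + y₄] = 0.1·(16.038) = 1.6038.

1.6038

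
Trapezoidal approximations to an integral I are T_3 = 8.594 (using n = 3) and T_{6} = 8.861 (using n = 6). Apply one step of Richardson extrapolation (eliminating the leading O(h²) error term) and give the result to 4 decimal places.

R = (4·T_{6} − T_3) / 3 = (4·8.861 − 8.594)/3 = (26.850)/3 = 8.9500.

8.9500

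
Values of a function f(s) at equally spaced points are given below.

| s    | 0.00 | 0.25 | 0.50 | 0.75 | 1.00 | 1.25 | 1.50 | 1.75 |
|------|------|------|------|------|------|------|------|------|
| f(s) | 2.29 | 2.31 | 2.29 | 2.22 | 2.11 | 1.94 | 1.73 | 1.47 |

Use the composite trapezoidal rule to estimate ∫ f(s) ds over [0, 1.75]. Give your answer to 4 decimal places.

h = 0.25, n = 7.
(h/2)·[y₀ + 2y₁ + 2y₂ + 2y₃ + 2y₄ + 2y₅ + 2y₆ + y₇] = 0.125·(28.96) = 3.6200.

3.6200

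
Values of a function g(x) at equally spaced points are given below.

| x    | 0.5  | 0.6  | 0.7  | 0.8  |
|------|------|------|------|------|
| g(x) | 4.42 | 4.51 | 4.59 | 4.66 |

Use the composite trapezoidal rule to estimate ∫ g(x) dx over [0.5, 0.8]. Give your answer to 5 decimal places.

1.36400

h = 0.1, n = 3.
(h/2)·[y₀ + 2y₁ + 2y₂ + y₃] = 0.05·(27.28) = 1.36400.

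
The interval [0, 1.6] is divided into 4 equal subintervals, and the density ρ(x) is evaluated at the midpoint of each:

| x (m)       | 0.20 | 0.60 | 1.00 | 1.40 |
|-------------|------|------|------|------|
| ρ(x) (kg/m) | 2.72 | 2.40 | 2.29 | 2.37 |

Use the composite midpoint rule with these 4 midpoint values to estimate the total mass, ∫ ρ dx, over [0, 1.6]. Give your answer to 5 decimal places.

3.91200

h = 0.4, n = 4.
h·[y(m₁) + y(m₂) + y(m₃) + y(m₄)] = 0.4·(9.78) = 3.91200.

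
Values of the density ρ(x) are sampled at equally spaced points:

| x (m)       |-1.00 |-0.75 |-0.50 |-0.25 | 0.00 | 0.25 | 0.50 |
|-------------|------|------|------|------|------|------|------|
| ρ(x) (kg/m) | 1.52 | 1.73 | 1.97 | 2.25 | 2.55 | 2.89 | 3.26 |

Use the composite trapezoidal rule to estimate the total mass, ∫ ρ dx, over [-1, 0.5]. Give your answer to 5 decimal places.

3.44500

h = 0.25, n = 6.
(h/2)·[y₀ + 2y₁ + 2y₂ + 2y₃ + 2y₄ + 2y₅ + y₆] = 0.125·(27.56) = 3.44500.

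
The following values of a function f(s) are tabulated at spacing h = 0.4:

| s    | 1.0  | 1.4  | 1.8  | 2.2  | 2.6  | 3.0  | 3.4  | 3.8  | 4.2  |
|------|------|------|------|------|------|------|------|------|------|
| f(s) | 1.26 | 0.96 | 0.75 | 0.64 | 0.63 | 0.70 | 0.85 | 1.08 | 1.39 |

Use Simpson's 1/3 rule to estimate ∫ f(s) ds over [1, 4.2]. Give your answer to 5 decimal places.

2.75067

h = 0.4, n = 8.
(h/3)·[y₀ + 4y₁ + 2y₂ + 4y₃ + 2y₄ + 4y₅ + 2y₆ + 4y₇ + y₈] = 0.133333·(20.63) = 2.75067.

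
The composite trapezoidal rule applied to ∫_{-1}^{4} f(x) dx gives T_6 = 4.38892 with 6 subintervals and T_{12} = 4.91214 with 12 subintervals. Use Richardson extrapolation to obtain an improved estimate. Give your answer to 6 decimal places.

R = (4·T_{12} − T_6) / 3 = (4·4.91214 − 4.38892)/3 = (15.25964)/3 = 5.086547.

5.086547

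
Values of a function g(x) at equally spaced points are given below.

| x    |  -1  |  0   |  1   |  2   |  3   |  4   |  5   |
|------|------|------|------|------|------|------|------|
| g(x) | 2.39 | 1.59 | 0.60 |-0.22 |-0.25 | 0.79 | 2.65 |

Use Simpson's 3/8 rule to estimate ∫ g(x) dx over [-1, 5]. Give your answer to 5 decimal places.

h = 1, n = 6.
(3h/8)·[y₀ + 3y₁ + 3y₂ + 2y₃ + 3y₄ + 3y₅ + y₆] = 0.375·(12.79) = 4.79625.

4.79625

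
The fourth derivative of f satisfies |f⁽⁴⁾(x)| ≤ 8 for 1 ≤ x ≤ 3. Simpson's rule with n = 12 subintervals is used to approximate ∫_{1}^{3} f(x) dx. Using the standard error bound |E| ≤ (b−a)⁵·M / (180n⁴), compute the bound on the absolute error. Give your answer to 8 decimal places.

|E| ≤ (2)⁵·8 / (180·12⁴) = 256/3732480 = 0.00006859.

0.00006859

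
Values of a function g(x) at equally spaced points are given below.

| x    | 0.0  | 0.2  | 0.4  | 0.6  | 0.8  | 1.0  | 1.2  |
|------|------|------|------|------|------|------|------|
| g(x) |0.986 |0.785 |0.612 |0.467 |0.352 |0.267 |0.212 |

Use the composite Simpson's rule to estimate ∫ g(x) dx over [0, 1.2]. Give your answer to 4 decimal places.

h = 0.2, n = 6.
(h/3)·[y₀ + 4y₁ + 2y₂ + 4y₃ + 2y₄ + 4y₅ + y₆] = 0.066667·(9.202) = 0.6135.

0.6135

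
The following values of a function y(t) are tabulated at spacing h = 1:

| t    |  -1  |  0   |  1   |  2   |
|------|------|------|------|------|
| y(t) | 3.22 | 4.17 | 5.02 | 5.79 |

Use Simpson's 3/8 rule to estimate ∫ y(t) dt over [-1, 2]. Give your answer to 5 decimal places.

h = 1, n = 3.
(3h/8)·[y₀ + 3y₁ + 3y₂ + y₃] = 0.375·(36.58) = 13.71750.

13.71750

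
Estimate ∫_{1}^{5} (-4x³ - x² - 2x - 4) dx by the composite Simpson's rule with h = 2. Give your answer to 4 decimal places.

h = (5 − 1)/2 = 2.
Nodes x₀,…,x₂ = 1, 3, 5.
f(x) = -4x³ - x² - 2x - 4: f₀=-11, f₁=-127, f₂=-539.
(h/3)·[f₀ + 4f₁ + f₂] = 0.666667·(-1058) = -705.3333.

-705.3333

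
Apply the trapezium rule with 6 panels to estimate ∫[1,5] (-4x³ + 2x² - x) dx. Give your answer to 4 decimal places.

h = (5 − 1)/6 = 0.666667.
Nodes x₀,…,x₆ = 1, 1.666667, 2.333333, 3, 3.666667, 4.333333, 5.
f(x) = -4x³ + 2x² - x: f₀=-3, f₁=-14.629630, f₂=-42.259259, f₃=-93, f₄=-173.962963, f₅=-292.259259, f₆=-455.
(h/2)·[f₀ + 2f₁ + 2f₂ + 2f₃ + 2f₄ + 2f₅ + f₆] = 0.333333·(-1690.222222) = -563.4074.

-563.4074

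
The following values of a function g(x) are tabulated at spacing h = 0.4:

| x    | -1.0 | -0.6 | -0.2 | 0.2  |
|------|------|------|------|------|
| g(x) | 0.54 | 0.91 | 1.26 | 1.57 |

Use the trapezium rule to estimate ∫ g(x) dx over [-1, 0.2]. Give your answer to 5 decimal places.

h = 0.4, n = 3.
(h/2)·[y₀ + 2y₁ + 2y₂ + y₃] = 0.2·(6.45) = 1.29000.

1.29000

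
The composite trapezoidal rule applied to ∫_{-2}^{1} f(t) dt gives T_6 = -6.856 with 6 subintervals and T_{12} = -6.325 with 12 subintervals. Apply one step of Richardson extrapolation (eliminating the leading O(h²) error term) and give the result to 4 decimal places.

R = (4·T_{12} − T_6) / 3 = (4·(-6.325) − (-6.856))/3 = (-18.444)/3 = -6.1480.

-6.1480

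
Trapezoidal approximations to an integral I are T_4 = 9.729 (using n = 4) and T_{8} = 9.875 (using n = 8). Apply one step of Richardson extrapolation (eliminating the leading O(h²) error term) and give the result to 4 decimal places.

R = (4·T_{8} − T_4) / 3 = (4·9.875 − 9.729)/3 = (29.771)/3 = 9.9237.

9.9237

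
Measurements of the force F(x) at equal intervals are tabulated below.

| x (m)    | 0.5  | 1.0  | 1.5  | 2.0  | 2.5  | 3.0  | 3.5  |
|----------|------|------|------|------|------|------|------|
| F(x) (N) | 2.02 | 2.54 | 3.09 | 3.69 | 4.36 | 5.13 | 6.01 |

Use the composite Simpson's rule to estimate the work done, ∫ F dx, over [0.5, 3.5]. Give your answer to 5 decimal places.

11.39500

h = 0.5, n = 6.
(h/3)·[y₀ + 4y₁ + 2y₂ + 4y₃ + 2y₄ + 4y₅ + y₆] = 0.166667·(68.37) = 11.39500.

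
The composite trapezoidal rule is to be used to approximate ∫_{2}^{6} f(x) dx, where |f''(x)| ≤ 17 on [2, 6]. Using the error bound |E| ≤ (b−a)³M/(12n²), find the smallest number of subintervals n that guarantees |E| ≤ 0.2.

Need 1088/(12n²) ≤ 0.2.
n² ≥ 1088/(12·0.2) = 453.333 ⇒ n ≥ 21.2916, so the smallest n is 22.

22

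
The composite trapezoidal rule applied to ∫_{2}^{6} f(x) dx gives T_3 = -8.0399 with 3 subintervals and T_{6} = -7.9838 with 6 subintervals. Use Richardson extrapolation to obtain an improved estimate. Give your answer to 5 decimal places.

-7.96510

R = (4·T_{6} − T_3) / 3 = (4·(-7.9838) − (-8.0399))/3 = (-23.8953)/3 = -7.96510.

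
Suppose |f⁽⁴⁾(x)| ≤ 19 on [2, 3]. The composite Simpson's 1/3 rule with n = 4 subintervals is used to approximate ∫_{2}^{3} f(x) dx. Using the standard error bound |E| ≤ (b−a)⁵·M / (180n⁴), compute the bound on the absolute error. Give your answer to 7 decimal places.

|E| ≤ (1)⁵·19 / (180·4⁴) = 19/46080 = 0.0004123.

0.0004123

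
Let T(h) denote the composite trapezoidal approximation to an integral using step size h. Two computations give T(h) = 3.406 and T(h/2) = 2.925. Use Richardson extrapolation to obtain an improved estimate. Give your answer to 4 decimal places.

R = (4·T(h/2) − T(h)) / 3 = (4·2.925 − 3.406)/3 = (8.294)/3 = 2.7647.

2.7647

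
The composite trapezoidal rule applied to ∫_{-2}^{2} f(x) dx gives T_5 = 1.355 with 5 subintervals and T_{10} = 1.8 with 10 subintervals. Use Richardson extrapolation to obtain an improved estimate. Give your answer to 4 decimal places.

1.9483

R = (4·T_{10} − T_5) / 3 = (4·1.8 − 1.355)/3 = (5.845)/3 = 1.9483.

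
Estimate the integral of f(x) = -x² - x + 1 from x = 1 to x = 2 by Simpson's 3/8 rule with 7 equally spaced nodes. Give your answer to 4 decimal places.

-2.8333

h = (2 − 1)/6 = 0.166667.
Nodes x₀,…,x₆ = 1, 1.166667, 1.333333, 1.5, 1.666667, 1.833333, 2.
f(x) = -x² - x + 1: f₀=-1, f₁=-1.527778, f₂=-2.111111, f₃=-2.75, f₄=-3.444444, f₅=-4.194444, f₆=-5.
(3h/8)·[f₀ + 3f₁ + 3f₂ + 2f₃ + 3f₄ + 3f₅ + f₆] = 0.0625·(-45.333333) = -2.8333.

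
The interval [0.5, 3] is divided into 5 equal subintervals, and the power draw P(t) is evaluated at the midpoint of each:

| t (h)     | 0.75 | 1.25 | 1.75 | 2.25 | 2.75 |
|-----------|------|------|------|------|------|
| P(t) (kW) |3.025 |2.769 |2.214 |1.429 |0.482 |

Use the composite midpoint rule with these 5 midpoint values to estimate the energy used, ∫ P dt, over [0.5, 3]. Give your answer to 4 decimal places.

4.9595

h = 0.5, n = 5.
h·[y(m₁) + y(m₂) + y(m₃) + y(m₄) + y(m₅)] = 0.5·(9.919) = 4.9595.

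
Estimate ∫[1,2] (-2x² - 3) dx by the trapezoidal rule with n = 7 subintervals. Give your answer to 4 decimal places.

-7.6735

h = (2 − 1)/7 = 0.142857.
Nodes x₀,…,x₇ = 1, 1.142857, 1.285714, 1.428571, 1.571429, 1.714286, 1.857143, 2.
f(x) = -2x² - 3: f₀=-5, f₁=-5.612245, f₂=-6.306122, f₃=-7.081633, f₄=-7.938776, f₅=-8.877551, f₆=-9.897959, f₇=-11.
(h/2)·[f₀ + 2f₁ + 2f₂ + 2f₃ + 2f₄ + 2f₅ + 2f₆ + f₇] = 0.071429·(-107.428571) = -7.6735.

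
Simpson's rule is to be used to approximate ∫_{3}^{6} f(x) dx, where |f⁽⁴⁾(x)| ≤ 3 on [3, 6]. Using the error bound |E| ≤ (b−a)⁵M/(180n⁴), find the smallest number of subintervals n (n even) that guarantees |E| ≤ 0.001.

8

Need 729/(180n⁴) ≤ 0.001.
n⁴ ≥ 729/(180·0.001) = 4050 ⇒ n ≥ 7.9774, so the smallest even n is 8. (n must be even for Simpson's rule.)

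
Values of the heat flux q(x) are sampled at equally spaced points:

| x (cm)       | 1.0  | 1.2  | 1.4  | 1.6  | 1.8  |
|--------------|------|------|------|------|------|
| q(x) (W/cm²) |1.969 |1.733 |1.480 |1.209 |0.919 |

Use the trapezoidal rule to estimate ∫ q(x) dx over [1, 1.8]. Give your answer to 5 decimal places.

h = 0.2, n = 4.
(h/2)·[y₀ + 2y₁ + 2y₂ + 2y₃ + y₄] = 0.1·(11.732) = 1.17320.

1.17320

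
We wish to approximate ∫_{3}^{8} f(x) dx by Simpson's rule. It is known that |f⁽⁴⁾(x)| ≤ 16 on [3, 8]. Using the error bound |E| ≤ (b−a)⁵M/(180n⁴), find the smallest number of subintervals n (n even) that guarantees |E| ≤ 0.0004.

30

Need 50000/(180n⁴) ≤ 0.0004.
n⁴ ≥ 50000/(180·0.0004) = 694444 ⇒ n ≥ 28.8675, so the smallest even n is 30. (n must be even for Simpson's rule.)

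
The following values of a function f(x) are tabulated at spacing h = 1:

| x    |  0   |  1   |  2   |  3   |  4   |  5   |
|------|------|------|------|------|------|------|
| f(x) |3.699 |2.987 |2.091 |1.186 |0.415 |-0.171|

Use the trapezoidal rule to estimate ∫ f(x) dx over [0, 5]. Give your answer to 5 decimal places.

8.44300

h = 1, n = 5.
(h/2)·[y₀ + 2y₁ + 2y₂ + 2y₃ + 2y₄ + y₅] = 0.5·(16.886) = 8.44300.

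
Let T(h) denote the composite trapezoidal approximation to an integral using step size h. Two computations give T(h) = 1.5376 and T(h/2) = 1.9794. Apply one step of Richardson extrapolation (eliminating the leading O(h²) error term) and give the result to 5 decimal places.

2.12667

R = (4·T(h/2) − T(h)) / 3 = (4·1.9794 − 1.5376)/3 = (6.3800)/3 = 2.12667.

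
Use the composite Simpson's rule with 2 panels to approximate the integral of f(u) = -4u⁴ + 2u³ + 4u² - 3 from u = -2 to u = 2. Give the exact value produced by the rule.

-76

h = (2 − (-2))/2 = 2.
Nodes u₀,…,u₂ = -2, 0, 2.
f(u) = -4u⁴ + 2u³ + 4u² - 3: f₀=-67, f₁=-3, f₂=-35.
(h/3)·[f₀ + 4f₁ + f₂] = 0.666667·(-114) = -76.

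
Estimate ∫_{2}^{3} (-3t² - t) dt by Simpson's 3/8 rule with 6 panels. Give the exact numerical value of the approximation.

h = (3 − 2)/6 = 0.166667.
Nodes t₀,…,t₆ = 2, 2.166667, 2.333333, 2.5, 2.666667, 2.833333, 3.
f(t) = -3t² - t: f₀=-14, f₁=-16.25, f₂=-18.666667, f₃=-21.25, f₄=-24, f₅=-26.916667, f₆=-30.
(3h/8)·[f₀ + 3f₁ + 3f₂ + 2f₃ + 3f₄ + 3f₅ + f₆] = 0.0625·(-344) = -21.5.

-21.5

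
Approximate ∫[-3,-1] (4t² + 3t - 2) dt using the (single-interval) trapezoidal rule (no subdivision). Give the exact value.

24

T = (b−a)/2 · [f(-3) + f(-1)] = 1·[25 + (-1)] = 24.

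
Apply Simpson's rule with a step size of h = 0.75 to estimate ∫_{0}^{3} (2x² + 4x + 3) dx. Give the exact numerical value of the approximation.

45

h = (3 − 0)/4 = 0.75.
Nodes x₀,…,x₄ = 0, 0.75, 1.5, 2.25, 3.
f(x) = 2x² + 4x + 3: f₀=3, f₁=7.125, f₂=13.5, f₃=22.125, f₄=33.
(h/3)·[f₀ + 4f₁ + 2f₂ + 4f₃ + f₄] = 0.25·(180) = 45.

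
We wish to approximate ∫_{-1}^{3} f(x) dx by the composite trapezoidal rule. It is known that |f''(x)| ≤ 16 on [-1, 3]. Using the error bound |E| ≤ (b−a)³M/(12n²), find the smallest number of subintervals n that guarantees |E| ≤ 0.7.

Need 1024/(12n²) ≤ 0.7.
n² ≥ 1024/(12·0.7) = 121.905 ⇒ n ≥ 11.0410, so the smallest n is 12.

12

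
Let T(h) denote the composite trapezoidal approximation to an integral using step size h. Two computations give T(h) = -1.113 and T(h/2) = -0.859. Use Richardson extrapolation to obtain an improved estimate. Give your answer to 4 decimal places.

R = (4·T(h/2) − T(h)) / 3 = (4·(-0.859) − (-1.113))/3 = (-2.323)/3 = -0.7743.

-0.7743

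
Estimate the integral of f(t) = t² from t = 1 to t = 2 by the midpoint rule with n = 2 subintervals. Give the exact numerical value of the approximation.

h = (2 − 1)/2 = 0.5.
Midpoints m₁,…,m₂ = 1.25, 1.75.
f(m₁)=1.5625, f(m₂)=3.0625.
h·[f(m₁) + f(m₂)] = 0.5·(4.625) = 2.3125.

2.3125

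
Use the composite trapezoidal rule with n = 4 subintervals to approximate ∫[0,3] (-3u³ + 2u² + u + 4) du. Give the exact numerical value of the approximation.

-29.484375

h = (3 − 0)/4 = 0.75.
Nodes u₀,…,u₄ = 0, 0.75, 1.5, 2.25, 3.
f(u) = -3u³ + 2u² + u + 4: f₀=4, f₁=4.609375, f₂=-0.125, f₃=-17.796875, f₄=-56.
(h/2)·[f₀ + 2f₁ + 2f₂ + 2f₃ + f₄] = 0.375·(-78.625) = -29.484375.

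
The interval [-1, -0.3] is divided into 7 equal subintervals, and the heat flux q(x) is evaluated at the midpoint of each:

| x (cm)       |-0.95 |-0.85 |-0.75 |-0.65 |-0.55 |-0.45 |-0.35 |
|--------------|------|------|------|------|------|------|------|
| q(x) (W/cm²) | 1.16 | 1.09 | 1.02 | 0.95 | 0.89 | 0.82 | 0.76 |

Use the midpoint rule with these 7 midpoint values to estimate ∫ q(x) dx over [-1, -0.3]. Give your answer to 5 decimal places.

h = 0.1, n = 7.
h·[y(m₁) + y(m₂) + y(m₃) + y(m₄) + y(m₅) + y(m₆) + y(m₇)] = 0.1·(6.69) = 0.66900.

0.66900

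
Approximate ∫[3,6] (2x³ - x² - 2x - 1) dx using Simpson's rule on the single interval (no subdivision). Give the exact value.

514.5

S = (b−a)/6 · [f(3) + 4f(4.5) + f(6)] = 0.5·[38 + 4·152 + 383] = 514.5.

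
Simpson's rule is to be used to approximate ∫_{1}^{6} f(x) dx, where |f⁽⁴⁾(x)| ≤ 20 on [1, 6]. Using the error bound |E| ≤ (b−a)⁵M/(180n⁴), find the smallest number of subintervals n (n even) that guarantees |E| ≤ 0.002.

Need 62500/(180n⁴) ≤ 0.002.
n⁴ ≥ 62500/(180·0.002) = 173611 ⇒ n ≥ 20.4124, so the smallest even n is 22. (n must be even for Simpson's rule.)

22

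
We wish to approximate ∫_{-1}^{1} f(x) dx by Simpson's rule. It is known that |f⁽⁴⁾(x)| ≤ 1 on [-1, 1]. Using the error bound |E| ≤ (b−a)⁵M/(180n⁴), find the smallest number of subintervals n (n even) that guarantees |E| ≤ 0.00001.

Need 32/(180n⁴) ≤ 0.00001.
n⁴ ≥ 32/(180·0.00001) = 17777.8 ⇒ n ≥ 11.5470, so the smallest even n is 12. (n must be even for Simpson's rule.)

12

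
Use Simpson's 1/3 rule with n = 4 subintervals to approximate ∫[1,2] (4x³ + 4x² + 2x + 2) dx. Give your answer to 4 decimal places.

h = (2 − 1)/4 = 0.25.
Nodes x₀,…,x₄ = 1, 1.25, 1.5, 1.75, 2.
f(x) = 4x³ + 4x² + 2x + 2: f₀=12, f₁=18.5625, f₂=27.5, f₃=39.1875, f₄=54.
(h/3)·[f₀ + 4f₁ + 2f₂ + 4f₃ + f₄] = 0.083333·(352) = 29.3333.

29.3333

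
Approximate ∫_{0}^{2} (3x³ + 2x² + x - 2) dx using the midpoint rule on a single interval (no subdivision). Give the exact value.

8

M = (b−a)·f(1) = 2·(4) = 8.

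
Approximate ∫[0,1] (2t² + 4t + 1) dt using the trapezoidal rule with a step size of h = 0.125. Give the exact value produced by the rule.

h = (1 − 0)/8 = 0.125.
Nodes t₀,…,t₈ = 0, 0.125, 0.25, 0.375, 0.5, 0.625, 0.75, 0.875, 1.
f(t) = 2t² + 4t + 1: f₀=1, f₁=1.53125, f₂=2.125, f₃=2.78125, f₄=3.5, f₅=4.28125, f₆=5.125, f₇=6.03125, f₈=7.
(h/2)·[f₀ + 2f₁ + 2f₂ + 2f₃ + 2f₄ + 2f₅ + 2f₆ + 2f₇ + f₈] = 0.0625·(58.75) = 3.671875.

3.671875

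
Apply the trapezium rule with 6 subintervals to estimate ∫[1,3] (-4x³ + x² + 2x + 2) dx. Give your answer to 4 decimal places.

h = (3 − 1)/6 = 0.333333.
Nodes x₀,…,x₆ = 1, 1.333333, 1.666667, 2, 2.333333, 2.666667, 3.
f(x) = -4x³ + x² + 2x + 2: f₀=1, f₁=-3.037037, f₂=-10.407407, f₃=-22, f₄=-38.703704, f₅=-61.407407, f₆=-91.
(h/2)·[f₀ + 2f₁ + 2f₂ + 2f₃ + 2f₄ + 2f₅ + f₆] = 0.166667·(-361.111111) = -60.1852.

-60.1852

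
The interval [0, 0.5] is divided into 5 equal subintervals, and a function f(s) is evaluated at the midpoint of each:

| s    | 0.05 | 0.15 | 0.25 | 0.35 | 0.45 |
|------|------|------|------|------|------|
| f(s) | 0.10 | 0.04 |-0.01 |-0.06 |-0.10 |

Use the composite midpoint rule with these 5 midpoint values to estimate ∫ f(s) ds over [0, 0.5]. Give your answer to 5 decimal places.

h = 0.1, n = 5.
h·[y(m₁) + y(m₂) + y(m₃) + y(m₄) + y(m₅)] = 0.1·(-0.03) = -0.00300.

-0.00300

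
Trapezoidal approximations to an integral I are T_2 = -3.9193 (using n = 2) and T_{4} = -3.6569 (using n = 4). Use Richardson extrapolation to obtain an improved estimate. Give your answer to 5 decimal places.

R = (4·T_{4} − T_2) / 3 = (4·(-3.6569) − (-3.9193))/3 = (-10.7083)/3 = -3.56943.

-3.56943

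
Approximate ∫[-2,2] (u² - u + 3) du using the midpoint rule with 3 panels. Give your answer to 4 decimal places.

16.7407

h = (2 − (-2))/3 = 1.333333.
Midpoints m₁,…,m₃ = -1.333333, 0, 1.333333.
f(m₁)=6.111111, f(m₂)=3, f(m₃)=3.444444.
h·[f(m₁) + f(m₂) + f(m₃)] = 1.333333·(12.555556) = 16.7407.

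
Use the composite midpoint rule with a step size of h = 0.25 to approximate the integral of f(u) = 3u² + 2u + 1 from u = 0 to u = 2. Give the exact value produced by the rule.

h = (2 − 0)/8 = 0.25.
Midpoints m₁,…,m₈ = 0.125, 0.375, 0.625, 0.875, 1.125, 1.375, 1.625, 1.875.
f(m₁)=1.296875, f(m₂)=2.171875, f(m₃)=3.421875, f(m₄)=5.046875, f(m₅)=7.046875, f(m₆)=9.421875, f(m₇)=12.171875, f(m₈)=15.296875.
h·[f(m₁) + f(m₂) + f(m₃) + f(m₄) + f(m₅) + f(m₆) + f(m₇) + f(m₈)] = 0.25·(55.875) = 13.96875.

13.96875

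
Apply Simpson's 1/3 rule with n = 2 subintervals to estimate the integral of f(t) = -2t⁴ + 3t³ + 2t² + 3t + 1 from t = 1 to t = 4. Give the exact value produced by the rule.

-154.5

h = (4 − 1)/2 = 1.5.
Nodes t₀,…,t₂ = 1, 2.5, 4.
f(t) = -2t⁴ + 3t³ + 2t² + 3t + 1: f₀=7, f₁=-10.25, f₂=-275.
(h/3)·[f₀ + 4f₁ + f₂] = 0.5·(-309) = -154.5.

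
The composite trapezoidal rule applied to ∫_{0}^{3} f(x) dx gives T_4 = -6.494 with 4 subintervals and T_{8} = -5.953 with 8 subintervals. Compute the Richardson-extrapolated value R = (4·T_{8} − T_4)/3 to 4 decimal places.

R = (4·T_{8} − T_4) / 3 = (4·(-5.953) − (-6.494))/3 = (-17.318)/3 = -5.7727.

-5.7727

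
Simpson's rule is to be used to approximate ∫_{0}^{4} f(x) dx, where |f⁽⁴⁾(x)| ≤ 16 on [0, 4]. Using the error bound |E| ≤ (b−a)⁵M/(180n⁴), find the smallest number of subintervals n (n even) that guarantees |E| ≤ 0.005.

Need 16384/(180n⁴) ≤ 0.005.
n⁴ ≥ 16384/(180·0.005) = 18204.4 ⇒ n ≥ 11.6157, so the smallest even n is 12. (n must be even for Simpson's rule.)

12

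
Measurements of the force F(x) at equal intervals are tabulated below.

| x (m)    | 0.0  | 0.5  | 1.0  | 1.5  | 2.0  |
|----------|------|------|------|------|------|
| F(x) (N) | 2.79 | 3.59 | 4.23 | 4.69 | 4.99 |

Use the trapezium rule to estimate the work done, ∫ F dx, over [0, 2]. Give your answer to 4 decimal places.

8.2000

h = 0.5, n = 4.
(h/2)·[y₀ + 2y₁ + 2y₂ + 2y₃ + y₄] = 0.25·(32.80) = 8.2000.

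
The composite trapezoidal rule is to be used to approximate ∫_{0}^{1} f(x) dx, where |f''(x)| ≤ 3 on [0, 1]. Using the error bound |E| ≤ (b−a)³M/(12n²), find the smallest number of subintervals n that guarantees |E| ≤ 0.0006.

21

Need 3/(12n²) ≤ 0.0006.
n² ≥ 3/(12·0.0006) = 416.667 ⇒ n ≥ 20.4124, so the smallest n is 21.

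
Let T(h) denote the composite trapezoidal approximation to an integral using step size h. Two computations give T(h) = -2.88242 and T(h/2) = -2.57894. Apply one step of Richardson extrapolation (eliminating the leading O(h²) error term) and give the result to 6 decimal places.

R = (4·T(h/2) − T(h)) / 3 = (4·(-2.57894) − (-2.88242))/3 = (-7.43334)/3 = -2.477780.

-2.477780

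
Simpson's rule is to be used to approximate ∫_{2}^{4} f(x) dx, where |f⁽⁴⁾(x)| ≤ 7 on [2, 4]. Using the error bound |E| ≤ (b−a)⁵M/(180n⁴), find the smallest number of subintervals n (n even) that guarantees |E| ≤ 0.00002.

Need 224/(180n⁴) ≤ 0.00002.
n⁴ ≥ 224/(180·0.00002) = 62222.2 ⇒ n ≥ 15.7938, so the smallest even n is 16. (n must be even for Simpson's rule.)

16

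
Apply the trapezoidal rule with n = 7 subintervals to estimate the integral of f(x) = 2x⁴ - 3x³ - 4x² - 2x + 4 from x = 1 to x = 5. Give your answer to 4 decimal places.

628.4831

h = (5 − 1)/7 = 0.571429.
Nodes x₀,…,x₇ = 1, 1.571429, 2.142857, 2.714286, 3.285714, 3.857143, 4.428571, 5.
f(x) = 2x⁴ - 3x³ - 4x² - 2x + 4: f₀=-3, f₁=-8.466056, f₂=-6.002082, f₃=17.666389, f₄=80.931695, f₅=207.304040, f₆=425.411495, f₇=769.
(h/2)·[f₀ + 2f₁ + 2f₂ + 2f₃ + 2f₄ + 2f₅ + 2f₆ + f₇] = 0.285714·(2199.690962) = 628.4831.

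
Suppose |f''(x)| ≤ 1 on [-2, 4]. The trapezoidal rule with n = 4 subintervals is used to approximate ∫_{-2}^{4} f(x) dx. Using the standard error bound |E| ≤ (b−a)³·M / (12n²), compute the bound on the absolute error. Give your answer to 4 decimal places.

|E| ≤ (6)³·1 / (12·4²) = 216/192 = 1.1250.

1.1250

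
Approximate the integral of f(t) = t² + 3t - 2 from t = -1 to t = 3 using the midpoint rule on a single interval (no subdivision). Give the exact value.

M = (b−a)·f(1) = 4·(2) = 8.

8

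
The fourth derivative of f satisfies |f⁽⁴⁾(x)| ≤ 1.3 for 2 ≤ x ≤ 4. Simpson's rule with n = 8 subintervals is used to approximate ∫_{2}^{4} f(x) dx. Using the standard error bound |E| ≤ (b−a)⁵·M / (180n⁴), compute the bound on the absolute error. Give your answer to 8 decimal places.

|E| ≤ (2)⁵·1.3 / (180·8⁴) = 41.6/737280 = 0.00005642.

0.00005642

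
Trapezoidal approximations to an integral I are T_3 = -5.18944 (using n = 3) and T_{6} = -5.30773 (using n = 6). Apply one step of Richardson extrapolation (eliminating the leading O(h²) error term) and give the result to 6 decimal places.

R = (4·T_{6} − T_3) / 3 = (4·(-5.30773) − (-5.18944))/3 = (-16.04148)/3 = -5.347160.

-5.347160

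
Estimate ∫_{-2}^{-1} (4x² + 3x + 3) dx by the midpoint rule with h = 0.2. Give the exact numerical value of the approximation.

h = (-1 − (-2))/5 = 0.2.
Midpoints m₁,…,m₅ = -1.9, -1.7, -1.5, -1.3, -1.1.
f(m₁)=11.74, f(m₂)=9.46, f(m₃)=7.5, f(m₄)=5.86, f(m₅)=4.54.
h·[f(m₁) + f(m₂) + f(m₃) + f(m₄) + f(m₅)] = 0.2·(39.1) = 7.82.

7.82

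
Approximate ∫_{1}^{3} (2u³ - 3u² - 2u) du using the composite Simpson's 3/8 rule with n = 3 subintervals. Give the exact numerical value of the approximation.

h = (3 − 1)/3 = 0.666667.
Nodes u₀,…,u₃ = 1, 1.666667, 2.333333, 3.
f(u) = 2u³ - 3u² - 2u: f₀=-3, f₁=-2.407407, f₂=4.407407, f₃=21.
(3h/8)·[f₀ + 3f₁ + 3f₂ + f₃] = 0.25·(24) = 6.

6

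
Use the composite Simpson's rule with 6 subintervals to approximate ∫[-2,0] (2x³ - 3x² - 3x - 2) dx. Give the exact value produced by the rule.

h = (0 − (-2))/6 = 0.333333.
Nodes x₀,…,x₆ = -2, -1.666667, -1.333333, -1, -0.666667, -0.333333, 0.
f(x) = 2x³ - 3x² - 3x - 2: f₀=-24, f₁=-14.592593, f₂=-8.074074, f₃=-4, f₄=-1.925926, f₅=-1.407407, f₆=-2.
(h/3)·[f₀ + 4f₁ + 2f₂ + 4f₃ + 2f₄ + 4f₅ + f₆] = 0.111111·(-126) = -14.

-14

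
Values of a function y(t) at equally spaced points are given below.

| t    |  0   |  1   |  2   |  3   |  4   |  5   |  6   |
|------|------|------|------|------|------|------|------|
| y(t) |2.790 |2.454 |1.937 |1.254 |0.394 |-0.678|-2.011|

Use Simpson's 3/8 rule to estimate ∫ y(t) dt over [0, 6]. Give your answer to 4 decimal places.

h = 1, n = 6.
(3h/8)·[y₀ + 3y₁ + 3y₂ + 2y₃ + 3y₄ + 3y₅ + y₆] = 0.375·(15.608) = 5.8530.

5.8530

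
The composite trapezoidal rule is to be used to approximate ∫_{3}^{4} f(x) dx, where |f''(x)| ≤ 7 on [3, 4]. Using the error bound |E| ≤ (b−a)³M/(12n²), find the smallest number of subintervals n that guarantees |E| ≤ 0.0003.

Need 7/(12n²) ≤ 0.0003.
n² ≥ 7/(12·0.0003) = 1944.44 ⇒ n ≥ 44.0959, so the smallest n is 45.

45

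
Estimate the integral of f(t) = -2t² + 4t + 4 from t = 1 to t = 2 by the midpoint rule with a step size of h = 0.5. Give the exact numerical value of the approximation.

h = (2 − 1)/2 = 0.5.
Midpoints m₁,…,m₂ = 1.25, 1.75.
f(m₁)=5.875, f(m₂)=4.875.
h·[f(m₁) + f(m₂)] = 0.5·(10.75) = 5.375.

5.375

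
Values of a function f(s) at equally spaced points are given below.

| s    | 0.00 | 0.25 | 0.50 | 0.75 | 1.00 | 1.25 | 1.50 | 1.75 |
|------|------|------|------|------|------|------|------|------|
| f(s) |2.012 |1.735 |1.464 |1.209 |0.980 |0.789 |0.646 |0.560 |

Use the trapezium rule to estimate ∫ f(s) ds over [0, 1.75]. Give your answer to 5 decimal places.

2.02725

h = 0.25, n = 7.
(h/2)·[y₀ + 2y₁ + 2y₂ + 2y₃ + 2y₄ + 2y₅ + 2y₆ + y₇] = 0.125·(16.218) = 2.02725.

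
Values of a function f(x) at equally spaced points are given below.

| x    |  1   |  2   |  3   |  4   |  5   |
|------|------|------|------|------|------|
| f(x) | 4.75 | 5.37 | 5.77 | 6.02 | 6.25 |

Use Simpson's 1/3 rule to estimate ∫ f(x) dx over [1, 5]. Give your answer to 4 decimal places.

h = 1, n = 4.
(h/3)·[y₀ + 4y₁ + 2y₂ + 4y₃ + y₄] = 0.333333·(68.10) = 22.7000.

22.7000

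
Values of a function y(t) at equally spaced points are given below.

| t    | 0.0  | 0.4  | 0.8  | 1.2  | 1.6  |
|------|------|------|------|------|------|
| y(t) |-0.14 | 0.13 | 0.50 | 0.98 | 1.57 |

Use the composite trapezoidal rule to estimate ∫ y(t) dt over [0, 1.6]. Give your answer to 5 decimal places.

0.93000

h = 0.4, n = 4.
(h/2)·[y₀ + 2y₁ + 2y₂ + 2y₃ + y₄] = 0.2·(4.65) = 0.93000.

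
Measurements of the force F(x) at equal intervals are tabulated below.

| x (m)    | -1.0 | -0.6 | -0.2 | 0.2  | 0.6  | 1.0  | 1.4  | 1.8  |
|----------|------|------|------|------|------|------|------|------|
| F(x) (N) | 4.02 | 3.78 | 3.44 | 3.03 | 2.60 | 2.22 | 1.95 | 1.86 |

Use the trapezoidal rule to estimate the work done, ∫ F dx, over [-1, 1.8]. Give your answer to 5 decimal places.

h = 0.4, n = 7.
(h/2)·[y₀ + 2y₁ + 2y₂ + 2y₃ + 2y₄ + 2y₅ + 2y₆ + y₇] = 0.2·(39.92) = 7.98400.

7.98400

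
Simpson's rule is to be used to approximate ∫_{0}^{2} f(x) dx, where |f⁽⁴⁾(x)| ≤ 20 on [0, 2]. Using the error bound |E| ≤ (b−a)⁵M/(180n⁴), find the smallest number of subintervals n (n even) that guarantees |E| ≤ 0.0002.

Need 640/(180n⁴) ≤ 0.0002.
n⁴ ≥ 640/(180·0.0002) = 17777.8 ⇒ n ≥ 11.5470, so the smallest even n is 12. (n must be even for Simpson's rule.)

12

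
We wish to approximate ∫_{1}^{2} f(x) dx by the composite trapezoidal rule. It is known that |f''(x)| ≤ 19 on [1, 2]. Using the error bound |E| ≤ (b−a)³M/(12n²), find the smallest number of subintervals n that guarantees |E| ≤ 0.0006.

52

Need 19/(12n²) ≤ 0.0006.
n² ≥ 19/(12·0.0006) = 2638.89 ⇒ n ≥ 51.3701, so the smallest n is 52.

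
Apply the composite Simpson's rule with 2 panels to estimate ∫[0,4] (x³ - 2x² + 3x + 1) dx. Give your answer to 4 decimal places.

49.3333

h = (4 − 0)/2 = 2.
Nodes x₀,…,x₂ = 0, 2, 4.
f(x) = x³ - 2x² + 3x + 1: f₀=1, f₁=7, f₂=45.
(h/3)·[f₀ + 4f₁ + f₂] = 0.666667·(74) = 49.3333.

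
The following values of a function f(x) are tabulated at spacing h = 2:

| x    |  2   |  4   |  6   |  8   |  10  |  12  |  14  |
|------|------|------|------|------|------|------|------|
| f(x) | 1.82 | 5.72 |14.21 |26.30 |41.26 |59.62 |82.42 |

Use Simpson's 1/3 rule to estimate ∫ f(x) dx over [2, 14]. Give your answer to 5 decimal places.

374.49333

h = 2, n = 6.
(h/3)·[y₀ + 4y₁ + 2y₂ + 4y₃ + 2y₄ + 4y₅ + y₆] = 0.666667·(561.74) = 374.49333.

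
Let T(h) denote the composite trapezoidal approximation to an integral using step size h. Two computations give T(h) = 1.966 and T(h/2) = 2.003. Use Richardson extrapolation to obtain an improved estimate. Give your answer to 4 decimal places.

R = (4·T(h/2) − T(h)) / 3 = (4·2.003 − 1.966)/3 = (6.046)/3 = 2.0153.

2.0153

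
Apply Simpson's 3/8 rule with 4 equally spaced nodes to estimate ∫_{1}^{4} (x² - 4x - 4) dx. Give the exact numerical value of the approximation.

-21

h = (4 − 1)/3 = 1.
Nodes x₀,…,x₃ = 1, 2, 3, 4.
f(x) = x² - 4x - 4: f₀=-7, f₁=-8, f₂=-7, f₃=-4.
(3h/8)·[f₀ + 3f₁ + 3f₂ + f₃] = 0.375·(-56) = -21.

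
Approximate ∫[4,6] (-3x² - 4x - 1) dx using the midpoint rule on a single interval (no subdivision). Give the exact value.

-192

M = (b−a)·f(5) = 2·(-96) = -192.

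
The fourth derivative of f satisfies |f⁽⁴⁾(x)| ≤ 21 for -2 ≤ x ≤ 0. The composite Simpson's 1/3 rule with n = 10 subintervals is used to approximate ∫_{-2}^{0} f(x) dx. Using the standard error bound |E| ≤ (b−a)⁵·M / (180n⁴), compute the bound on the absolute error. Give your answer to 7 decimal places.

|E| ≤ (2)⁵·21 / (180·10⁴) = 672/1800000 = 0.0003733.

0.0003733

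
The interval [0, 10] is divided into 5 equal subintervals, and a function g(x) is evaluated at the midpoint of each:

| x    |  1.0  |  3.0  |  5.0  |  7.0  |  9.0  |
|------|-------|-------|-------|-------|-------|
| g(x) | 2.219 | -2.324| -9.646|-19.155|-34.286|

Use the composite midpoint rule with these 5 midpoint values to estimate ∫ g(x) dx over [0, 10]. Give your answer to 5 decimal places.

h = 2, n = 5.
h·[y(m₁) + y(m₂) + y(m₃) + y(m₄) + y(m₅)] = 2·(-63.192) = -126.38400.

-126.38400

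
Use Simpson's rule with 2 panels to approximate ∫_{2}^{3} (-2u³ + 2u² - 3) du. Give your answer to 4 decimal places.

h = (3 − 2)/2 = 0.5.
Nodes u₀,…,u₂ = 2, 2.5, 3.
f(u) = -2u³ + 2u² - 3: f₀=-11, f₁=-21.75, f₂=-39.
(h/3)·[f₀ + 4f₁ + f₂] = 0.166667·(-137) = -22.8333.

-22.8333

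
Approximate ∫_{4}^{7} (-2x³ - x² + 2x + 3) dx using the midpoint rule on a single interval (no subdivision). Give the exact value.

M = (b−a)·f(5.5) = 3·(-349) = -1047.

-1047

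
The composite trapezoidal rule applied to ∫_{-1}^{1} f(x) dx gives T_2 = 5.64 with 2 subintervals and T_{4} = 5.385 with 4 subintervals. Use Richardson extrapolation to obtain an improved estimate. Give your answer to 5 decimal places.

5.30000

R = (4·T_{4} − T_2) / 3 = (4·5.385 − 5.64)/3 = (15.900)/3 = 5.30000.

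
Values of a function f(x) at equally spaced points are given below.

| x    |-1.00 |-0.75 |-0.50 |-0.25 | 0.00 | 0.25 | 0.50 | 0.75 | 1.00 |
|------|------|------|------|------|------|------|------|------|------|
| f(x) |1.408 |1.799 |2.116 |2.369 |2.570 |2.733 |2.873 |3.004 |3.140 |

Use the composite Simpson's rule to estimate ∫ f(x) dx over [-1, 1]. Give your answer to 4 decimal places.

4.9405

h = 0.25, n = 8.
(h/3)·[y₀ + 4y₁ + 2y₂ + 4y₃ + 2y₄ + 4y₅ + 2y₆ + 4y₇ + y₈] = 0.083333·(59.286) = 4.9405.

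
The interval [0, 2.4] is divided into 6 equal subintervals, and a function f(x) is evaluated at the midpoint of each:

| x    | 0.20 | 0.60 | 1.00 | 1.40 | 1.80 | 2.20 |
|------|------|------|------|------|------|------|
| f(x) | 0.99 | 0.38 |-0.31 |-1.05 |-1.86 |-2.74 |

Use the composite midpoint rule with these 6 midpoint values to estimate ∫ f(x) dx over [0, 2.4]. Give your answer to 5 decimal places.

-1.83600

h = 0.4, n = 6.
h·[y(m₁) + y(m₂) + y(m₃) + y(m₄) + y(m₅) + y(m₆)] = 0.4·(-4.59) = -1.83600.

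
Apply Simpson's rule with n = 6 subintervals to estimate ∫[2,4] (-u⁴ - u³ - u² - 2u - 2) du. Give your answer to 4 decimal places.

h = (4 − 2)/6 = 0.333333.
Nodes u₀,…,u₆ = 2, 2.333333, 2.666667, 3, 3.333333, 3.666667, 4.
f(u) = -u⁴ - u³ - u² - 2u - 2: f₀=-34, f₁=-54.456790, f₂=-83.975309, f₃=-125, f₄=-180.271605, f₅=-252.827160, f₆=-346.
(h/3)·[f₀ + 4f₁ + 2f₂ + 4f₃ + 2f₄ + 4f₅ + f₆] = 0.111111·(-2637.629630) = -293.0700.

-293.0700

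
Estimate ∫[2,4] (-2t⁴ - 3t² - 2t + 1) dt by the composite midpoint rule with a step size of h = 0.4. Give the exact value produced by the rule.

h = (4 − 2)/5 = 0.4.
Midpoints m₁,…,m₅ = 2.2, 2.6, 3, 3.4, 3.8.
f(m₁)=-64.7712, f(m₂)=-115.8752, f(m₃)=-194, f(m₄)=-307.7472, f(m₅)=-466.9472.
h·[f(m₁) + f(m₂) + f(m₃) + f(m₄) + f(m₅)] = 0.4·(-1149.3408) = -459.73632.

-459.73632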